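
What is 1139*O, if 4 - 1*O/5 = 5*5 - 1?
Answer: -113900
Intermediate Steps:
O = -100 (O = 20 - 5*(5*5 - 1) = 20 - 5*(25 - 1) = 20 - 5*24 = 20 - 120 = -100)
1139*O = 1139*(-100) = -113900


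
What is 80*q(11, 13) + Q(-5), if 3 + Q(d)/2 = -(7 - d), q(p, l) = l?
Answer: 1010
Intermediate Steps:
Q(d) = -20 + 2*d (Q(d) = -6 + 2*(-(7 - d)) = -6 + 2*(-7 + d) = -6 + (-14 + 2*d) = -20 + 2*d)
80*q(11, 13) + Q(-5) = 80*13 + (-20 + 2*(-5)) = 1040 + (-20 - 10) = 1040 - 30 = 1010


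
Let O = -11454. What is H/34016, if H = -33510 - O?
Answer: -2757/4252 ≈ -0.64840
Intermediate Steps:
H = -22056 (H = -33510 - 1*(-11454) = -33510 + 11454 = -22056)
H/34016 = -22056/34016 = -22056*1/34016 = -2757/4252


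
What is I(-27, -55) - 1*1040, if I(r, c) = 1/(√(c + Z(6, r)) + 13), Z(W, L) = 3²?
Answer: (-1040*√46 + 13519*I)/(√46 - 13*I) ≈ -1039.9 - 0.031546*I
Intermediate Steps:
Z(W, L) = 9
I(r, c) = 1/(13 + √(9 + c)) (I(r, c) = 1/(√(c + 9) + 13) = 1/(√(9 + c) + 13) = 1/(13 + √(9 + c)))
I(-27, -55) - 1*1040 = 1/(13 + √(9 - 55)) - 1*1040 = 1/(13 + √(-46)) - 1040 = 1/(13 + I*√46) - 1040 = -1040 + 1/(13 + I*√46)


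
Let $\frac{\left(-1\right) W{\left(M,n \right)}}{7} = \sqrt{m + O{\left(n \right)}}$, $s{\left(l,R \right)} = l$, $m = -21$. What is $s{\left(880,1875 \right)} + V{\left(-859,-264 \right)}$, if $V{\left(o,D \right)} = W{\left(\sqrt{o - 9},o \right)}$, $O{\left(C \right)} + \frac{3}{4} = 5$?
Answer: $880 - \frac{7 i \sqrt{67}}{2} \approx 880.0 - 28.649 i$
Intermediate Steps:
$O{\left(C \right)} = \frac{17}{4}$ ($O{\left(C \right)} = - \frac{3}{4} + 5 = \frac{17}{4}$)
$W{\left(M,n \right)} = - \frac{7 i \sqrt{67}}{2}$ ($W{\left(M,n \right)} = - 7 \sqrt{-21 + \frac{17}{4}} = - 7 \sqrt{- \frac{67}{4}} = - 7 \frac{i \sqrt{67}}{2} = - \frac{7 i \sqrt{67}}{2}$)
$V{\left(o,D \right)} = - \frac{7 i \sqrt{67}}{2}$
$s{\left(880,1875 \right)} + V{\left(-859,-264 \right)} = 880 - \frac{7 i \sqrt{67}}{2}$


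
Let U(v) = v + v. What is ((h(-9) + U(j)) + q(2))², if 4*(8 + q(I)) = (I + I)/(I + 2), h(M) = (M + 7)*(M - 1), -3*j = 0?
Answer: 2401/16 ≈ 150.06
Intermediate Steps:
j = 0 (j = -⅓*0 = 0)
h(M) = (-1 + M)*(7 + M) (h(M) = (7 + M)*(-1 + M) = (-1 + M)*(7 + M))
U(v) = 2*v
q(I) = -8 + I/(2*(2 + I)) (q(I) = -8 + ((I + I)/(I + 2))/4 = -8 + ((2*I)/(2 + I))/4 = -8 + (2*I/(2 + I))/4 = -8 + I/(2*(2 + I)))
((h(-9) + U(j)) + q(2))² = (((-7 + (-9)² + 6*(-9)) + 2*0) + (-32 - 15*2)/(2*(2 + 2)))² = (((-7 + 81 - 54) + 0) + (½)*(-32 - 30)/4)² = ((20 + 0) + (½)*(¼)*(-62))² = (20 - 31/4)² = (49/4)² = 2401/16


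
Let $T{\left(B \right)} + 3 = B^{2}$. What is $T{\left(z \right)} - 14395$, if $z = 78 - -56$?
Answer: $3558$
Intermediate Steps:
$z = 134$ ($z = 78 + 56 = 134$)
$T{\left(B \right)} = -3 + B^{2}$
$T{\left(z \right)} - 14395 = \left(-3 + 134^{2}\right) - 14395 = \left(-3 + 17956\right) - 14395 = 17953 - 14395 = 3558$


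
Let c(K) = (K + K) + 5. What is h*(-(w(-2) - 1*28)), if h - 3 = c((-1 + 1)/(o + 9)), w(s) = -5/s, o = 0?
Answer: 204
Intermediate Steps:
c(K) = 5 + 2*K (c(K) = 2*K + 5 = 5 + 2*K)
h = 8 (h = 3 + (5 + 2*((-1 + 1)/(0 + 9))) = 3 + (5 + 2*(0/9)) = 3 + (5 + 2*(0*(⅑))) = 3 + (5 + 2*0) = 3 + (5 + 0) = 3 + 5 = 8)
h*(-(w(-2) - 1*28)) = 8*(-(-5/(-2) - 1*28)) = 8*(-(-5*(-½) - 28)) = 8*(-(5/2 - 28)) = 8*(-1*(-51/2)) = 8*(51/2) = 204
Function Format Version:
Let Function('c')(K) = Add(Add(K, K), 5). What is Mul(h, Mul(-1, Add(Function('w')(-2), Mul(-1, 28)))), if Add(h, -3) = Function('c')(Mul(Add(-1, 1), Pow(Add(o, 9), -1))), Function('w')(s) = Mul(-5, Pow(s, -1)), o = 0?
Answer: 204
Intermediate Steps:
Function('c')(K) = Add(5, Mul(2, K)) (Function('c')(K) = Add(Mul(2, K), 5) = Add(5, Mul(2, K)))
h = 8 (h = Add(3, Add(5, Mul(2, Mul(Add(-1, 1), Pow(Add(0, 9), -1))))) = Add(3, Add(5, Mul(2, Mul(0, Pow(9, -1))))) = Add(3, Add(5, Mul(2, Mul(0, Rational(1, 9))))) = Add(3, Add(5, Mul(2, 0))) = Add(3, Add(5, 0)) = Add(3, 5) = 8)
Mul(h, Mul(-1, Add(Function('w')(-2), Mul(-1, 28)))) = Mul(8, Mul(-1, Add(Mul(-5, Pow(-2, -1)), Mul(-1, 28)))) = Mul(8, Mul(-1, Add(Mul(-5, Rational(-1, 2)), -28))) = Mul(8, Mul(-1, Add(Rational(5, 2), -28))) = Mul(8, Mul(-1, Rational(-51, 2))) = Mul(8, Rational(51, 2)) = 204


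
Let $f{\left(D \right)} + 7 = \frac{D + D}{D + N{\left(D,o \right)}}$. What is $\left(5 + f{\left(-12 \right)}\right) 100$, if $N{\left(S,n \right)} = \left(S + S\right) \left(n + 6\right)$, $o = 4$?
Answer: $- \frac{4000}{21} \approx -190.48$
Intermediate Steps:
$N{\left(S,n \right)} = 2 S \left(6 + n\right)$
$f{\left(D \right)} = - \frac{145}{21}$ ($f{\left(D \right)} = -7 + \frac{D + D}{D + 2 D \left(6 + 4\right)} = -7 + \frac{2 D}{D + 2 D 10} = -7 + \frac{2 D}{D + 20 D} = -7 + \frac{2 D}{21 D} = -7 + 2 D \frac{1}{21 D} = -7 + \frac{2}{21} = - \frac{145}{21}$)
$\left(5 + f{\left(-12 \right)}\right) 100 = \left(5 - \frac{145}{21}\right) 100 = \left(- \frac{40}{21}\right) 100 = - \frac{4000}{21}$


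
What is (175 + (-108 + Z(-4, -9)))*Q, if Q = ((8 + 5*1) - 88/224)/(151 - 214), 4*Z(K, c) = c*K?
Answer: -6707/441 ≈ -15.209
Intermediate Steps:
Z(K, c) = K*c/4 (Z(K, c) = (c*K)/4 = (K*c)/4 = K*c/4)
Q = -353/1764 (Q = ((8 + 5) - 88*1/224)/(-63) = (13 - 11/28)*(-1/63) = (353/28)*(-1/63) = -353/1764 ≈ -0.20011)
(175 + (-108 + Z(-4, -9)))*Q = (175 + (-108 + (¼)*(-4)*(-9)))*(-353/1764) = (175 + (-108 + 9))*(-353/1764) = (175 - 99)*(-353/1764) = 76*(-353/1764) = -6707/441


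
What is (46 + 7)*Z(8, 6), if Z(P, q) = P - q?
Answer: 106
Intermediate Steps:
(46 + 7)*Z(8, 6) = (46 + 7)*(8 - 1*6) = 53*(8 - 6) = 53*2 = 106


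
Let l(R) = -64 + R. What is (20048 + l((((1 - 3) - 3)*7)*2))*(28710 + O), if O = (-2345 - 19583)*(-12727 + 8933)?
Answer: 1657313615388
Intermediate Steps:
O = 83194832 (O = -21928*(-3794) = 83194832)
(20048 + l((((1 - 3) - 3)*7)*2))*(28710 + O) = (20048 + (-64 + (((1 - 3) - 3)*7)*2))*(28710 + 83194832) = (20048 + (-64 + ((-2 - 3)*7)*2))*83223542 = (20048 + (-64 - 5*7*2))*83223542 = (20048 + (-64 - 35*2))*83223542 = (20048 + (-64 - 70))*83223542 = (20048 - 134)*83223542 = 19914*83223542 = 1657313615388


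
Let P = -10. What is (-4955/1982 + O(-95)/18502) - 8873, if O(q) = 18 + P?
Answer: -164214493/18502 ≈ -8875.5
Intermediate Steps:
O(q) = 8 (O(q) = 18 - 10 = 8)
(-4955/1982 + O(-95)/18502) - 8873 = (-4955/1982 + 8/18502) - 8873 = (-4955*1/1982 + 8*(1/18502)) - 8873 = (-5/2 + 4/9251) - 8873 = -46247/18502 - 8873 = -164214493/18502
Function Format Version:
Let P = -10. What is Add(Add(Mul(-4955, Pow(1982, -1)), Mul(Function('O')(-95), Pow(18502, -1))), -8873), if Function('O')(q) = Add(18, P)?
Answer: Rational(-164214493, 18502) ≈ -8875.5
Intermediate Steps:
Function('O')(q) = 8 (Function('O')(q) = Add(18, -10) = 8)
Add(Add(Mul(-4955, Pow(1982, -1)), Mul(Function('O')(-95), Pow(18502, -1))), -8873) = Add(Add(Mul(-4955, Pow(1982, -1)), Mul(8, Pow(18502, -1))), -8873) = Add(Add(Mul(-4955, Rational(1, 1982)), Mul(8, Rational(1, 18502))), -8873) = Add(Add(Rational(-5, 2), Rational(4, 9251)), -8873) = Add(Rational(-46247, 18502), -8873) = Rational(-164214493, 18502)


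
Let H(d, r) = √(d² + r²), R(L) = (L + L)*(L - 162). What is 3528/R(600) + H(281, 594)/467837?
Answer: 49/7300 + √431797/467837 ≈ 0.0081169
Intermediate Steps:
R(L) = 2*L*(-162 + L) (R(L) = (2*L)*(-162 + L) = 2*L*(-162 + L))
3528/R(600) + H(281, 594)/467837 = 3528/((2*600*(-162 + 600))) + √(281² + 594²)/467837 = 3528/((2*600*438)) + √(78961 + 352836)*(1/467837) = 3528/525600 + √431797*(1/467837) = 3528*(1/525600) + √431797/467837 = 49/7300 + √431797/467837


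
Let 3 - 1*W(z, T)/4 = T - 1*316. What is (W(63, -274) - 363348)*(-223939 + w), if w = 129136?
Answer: 34221607728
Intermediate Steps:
W(z, T) = 1276 - 4*T (W(z, T) = 12 - 4*(T - 1*316) = 12 - 4*(T - 316) = 12 - 4*(-316 + T) = 12 + (1264 - 4*T) = 1276 - 4*T)
(W(63, -274) - 363348)*(-223939 + w) = ((1276 - 4*(-274)) - 363348)*(-223939 + 129136) = ((1276 + 1096) - 363348)*(-94803) = (2372 - 363348)*(-94803) = -360976*(-94803) = 34221607728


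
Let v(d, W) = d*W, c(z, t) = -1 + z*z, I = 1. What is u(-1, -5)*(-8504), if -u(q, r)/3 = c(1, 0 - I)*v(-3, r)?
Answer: 0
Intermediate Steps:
c(z, t) = -1 + z**2
v(d, W) = W*d
u(q, r) = 0 (u(q, r) = -3*(-1 + 1**2)*r*(-3) = -3*(-1 + 1)*(-3*r) = -0*(-3*r) = -3*0 = 0)
u(-1, -5)*(-8504) = 0*(-8504) = 0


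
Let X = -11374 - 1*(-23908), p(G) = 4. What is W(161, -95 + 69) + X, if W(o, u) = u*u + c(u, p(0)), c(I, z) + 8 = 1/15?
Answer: 198031/15 ≈ 13202.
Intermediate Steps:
c(I, z) = -119/15 (c(I, z) = -8 + 1/15 = -119/15)
W(o, u) = -119/15 + u**2 (W(o, u) = u*u - 119/15 = u**2 - 119/15 = -119/15 + u**2)
X = 12534 (X = -11374 + 23908 = 12534)
W(161, -95 + 69) + X = (-119/15 + (-95 + 69)**2) + 12534 = (-119/15 + (-26)**2) + 12534 = (-119/15 + 676) + 12534 = 10021/15 + 12534 = 198031/15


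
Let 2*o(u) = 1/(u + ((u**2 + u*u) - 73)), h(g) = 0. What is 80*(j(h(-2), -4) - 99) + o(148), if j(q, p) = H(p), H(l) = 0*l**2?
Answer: -695106719/87766 ≈ -7920.0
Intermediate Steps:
H(l) = 0
j(q, p) = 0
o(u) = 1/(2*(-73 + u + 2*u**2)) (o(u) = 1/(2*(u + ((u**2 + u*u) - 73))) = 1/(2*(u + ((u**2 + u**2) - 73))) = 1/(2*(u + (2*u**2 - 73))) = 1/(2*(u + (-73 + 2*u**2))) = 1/(2*(-73 + u + 2*u**2)))
80*(j(h(-2), -4) - 99) + o(148) = 80*(0 - 99) + 1/(2*(-73 + 148 + 2*148**2)) = 80*(-99) + 1/(2*(-73 + 148 + 2*21904)) = -7920 + 1/(2*(-73 + 148 + 43808)) = -7920 + (1/2)/43883 = -7920 + (1/2)*(1/43883) = -7920 + 1/87766 = -695106719/87766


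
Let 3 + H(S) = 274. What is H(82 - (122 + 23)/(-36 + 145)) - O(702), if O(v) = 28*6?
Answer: 103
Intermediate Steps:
H(S) = 271 (H(S) = -3 + 274 = 271)
O(v) = 168
H(82 - (122 + 23)/(-36 + 145)) - O(702) = 271 - 1*168 = 271 - 168 = 103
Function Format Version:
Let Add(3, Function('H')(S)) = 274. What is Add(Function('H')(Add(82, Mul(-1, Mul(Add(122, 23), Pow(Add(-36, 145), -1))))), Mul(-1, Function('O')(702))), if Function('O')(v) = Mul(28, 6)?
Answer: 103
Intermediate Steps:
Function('H')(S) = 271 (Function('H')(S) = Add(-3, 274) = 271)
Function('O')(v) = 168
Add(Function('H')(Add(82, Mul(-1, Mul(Add(122, 23), Pow(Add(-36, 145), -1))))), Mul(-1, Function('O')(702))) = Add(271, Mul(-1, 168)) = Add(271, -168) = 103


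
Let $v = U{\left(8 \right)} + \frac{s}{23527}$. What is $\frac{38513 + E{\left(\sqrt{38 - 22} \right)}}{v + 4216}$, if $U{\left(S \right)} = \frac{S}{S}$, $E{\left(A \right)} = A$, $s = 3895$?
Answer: $\frac{302063153}{33072418} \approx 9.1334$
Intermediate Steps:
$U{\left(S \right)} = 1$
$v = \frac{27422}{23527}$ ($v = 1 + \frac{3895}{23527} = \frac{27422}{23527} \approx 1.1656$)
$\frac{38513 + E{\left(\sqrt{38 - 22} \right)}}{v + 4216} = \frac{38513 + \sqrt{38 - 22}}{\frac{27422}{23527} + 4216} = \frac{38513 + \sqrt{16}}{\frac{99217254}{23527}} = \left(38513 + 4\right) \frac{23527}{99217254} = 38517 \cdot \frac{23527}{99217254} = \frac{302063153}{33072418}$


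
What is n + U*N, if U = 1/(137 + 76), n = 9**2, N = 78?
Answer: 5777/71 ≈ 81.366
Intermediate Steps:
n = 81
U = 1/213 ≈ 0.0046948
n + U*N = 81 + (1/213)*78 = 81 + 26/71 = 5777/71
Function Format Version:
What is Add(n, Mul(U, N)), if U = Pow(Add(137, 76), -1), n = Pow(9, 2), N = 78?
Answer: Rational(5777, 71) ≈ 81.366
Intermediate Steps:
n = 81
U = Rational(1, 213) (U = Pow(213, -1) = Rational(1, 213) ≈ 0.0046948)
Add(n, Mul(U, N)) = Add(81, Mul(Rational(1, 213), 78)) = Add(81, Rational(26, 71)) = Rational(5777, 71)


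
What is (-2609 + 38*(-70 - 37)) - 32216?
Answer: -38891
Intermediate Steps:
(-2609 + 38*(-70 - 37)) - 32216 = (-2609 + 38*(-107)) - 32216 = (-2609 - 4066) - 32216 = -6675 - 32216 = -38891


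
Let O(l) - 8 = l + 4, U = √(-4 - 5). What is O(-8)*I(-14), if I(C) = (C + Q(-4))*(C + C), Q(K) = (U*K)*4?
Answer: 1568 + 5376*I ≈ 1568.0 + 5376.0*I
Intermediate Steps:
U = 3*I (U = √(-9) = 3*I ≈ 3.0*I)
Q(K) = 12*I*K (Q(K) = ((3*I)*K)*4 = (3*I*K)*4 = 12*I*K)
I(C) = 2*C*(C - 48*I) (I(C) = (C + 12*I*(-4))*(C + C) = (C - 48*I)*(2*C) = 2*C*(C - 48*I))
O(l) = 12 + l (O(l) = 8 + (l + 4) = 8 + (4 + l) = 12 + l)
O(-8)*I(-14) = (12 - 8)*(2*(-14)*(-14 - 48*I)) = 4*(392 + 1344*I) = 1568 + 5376*I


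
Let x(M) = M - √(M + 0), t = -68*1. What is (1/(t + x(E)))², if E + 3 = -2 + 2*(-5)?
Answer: (83 + I*√15)⁻² ≈ 0.00014421 - 1.3488e-5*I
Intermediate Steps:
t = -68
E = -15 (E = -3 + (-2 + 2*(-5)) = -3 + (-2 - 10) = -3 - 12 = -15)
x(M) = M - √M
(1/(t + x(E)))² = (1/(-68 + (-15 - √(-15))))² = (1/(-68 + (-15 - I*√15)))² = (1/(-83 - I*√15))² = (-83 - I*√15)⁻²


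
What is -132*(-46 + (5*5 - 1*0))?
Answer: 2772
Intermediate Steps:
-132*(-46 + (5*5 - 1*0)) = -132*(-46 + (25 + 0)) = -132*(-46 + 25) = -132*(-21) = 2772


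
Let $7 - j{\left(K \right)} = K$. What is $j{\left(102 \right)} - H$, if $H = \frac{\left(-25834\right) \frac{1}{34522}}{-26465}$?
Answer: $- \frac{43397187592}{456812365} \approx -95.0$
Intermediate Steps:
$j{\left(K \right)} = 7 - K$
$H = \frac{12917}{456812365}$ ($H = \left(-25834\right) \frac{1}{34522} \left(- \frac{1}{26465}\right) = \left(- \frac{12917}{17261}\right) \left(- \frac{1}{26465}\right) = \frac{12917}{456812365} \approx 2.8276 \cdot 10^{-5}$)
$j{\left(102 \right)} - H = \left(7 - 102\right) - \frac{12917}{456812365} = -95 - \frac{12917}{456812365} = - \frac{43397187592}{456812365}$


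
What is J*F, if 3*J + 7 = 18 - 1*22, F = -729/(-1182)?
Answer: -891/394 ≈ -2.2614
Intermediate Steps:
F = 243/394 (F = -729*(-1/1182) = 243/394 ≈ 0.61675)
J = -11/3 (J = -7/3 + (18 - 1*22)/3 = -7/3 + (18 - 22)/3 = -7/3 + (1/3)*(-4) = -7/3 - 4/3 = -11/3 ≈ -3.6667)
J*F = -11/3*243/394 = -891/394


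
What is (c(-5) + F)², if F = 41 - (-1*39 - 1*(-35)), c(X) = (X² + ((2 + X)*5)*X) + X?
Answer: 19600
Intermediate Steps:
c(X) = X + X² + X*(10 + 5*X) (c(X) = (X² + (10 + 5*X)*X) + X = (X² + X*(10 + 5*X)) + X = X + X² + X*(10 + 5*X))
F = 45 (F = 41 - (-39 + 35) = 41 - 1*(-4) = 41 + 4 = 45)
(c(-5) + F)² = (-5*(11 + 6*(-5)) + 45)² = (-5*(11 - 30) + 45)² = (-5*(-19) + 45)² = (95 + 45)² = 140² = 19600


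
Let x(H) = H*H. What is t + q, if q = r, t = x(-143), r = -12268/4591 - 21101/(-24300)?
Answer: 2281115785991/111561300 ≈ 20447.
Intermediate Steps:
x(H) = H²
r = -201237709/111561300 (r = -12268*1/4591 - 21101*(-1/24300) = -12268/4591 + 21101/24300 = -201237709/111561300 ≈ -1.8038)
t = 20449 (t = (-143)² = 20449)
q = -201237709/111561300 ≈ -1.8038
t + q = 20449 - 201237709/111561300 = 2281115785991/111561300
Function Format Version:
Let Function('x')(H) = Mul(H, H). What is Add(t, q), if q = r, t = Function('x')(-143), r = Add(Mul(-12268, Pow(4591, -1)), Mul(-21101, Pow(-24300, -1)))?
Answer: Rational(2281115785991, 111561300) ≈ 20447.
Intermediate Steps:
Function('x')(H) = Pow(H, 2)
r = Rational(-201237709, 111561300) (r = Add(Mul(-12268, Rational(1, 4591)), Mul(-21101, Rational(-1, 24300))) = Add(Rational(-12268, 4591), Rational(21101, 24300)) = Rational(-201237709, 111561300) ≈ -1.8038)
t = 20449 (t = Pow(-143, 2) = 20449)
q = Rational(-201237709, 111561300) ≈ -1.8038
Add(t, q) = Add(20449, Rational(-201237709, 111561300)) = Rational(2281115785991, 111561300)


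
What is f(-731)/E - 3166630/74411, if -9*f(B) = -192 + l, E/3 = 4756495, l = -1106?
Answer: -406675516984472/9556259835015 ≈ -42.556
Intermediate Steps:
E = 14269485 (E = 3*4756495 = 14269485)
f(B) = 1298/9 (f(B) = -(-192 - 1106)/9 = -⅑*(-1298) = 1298/9)
f(-731)/E - 3166630/74411 = (1298/9)/14269485 - 3166630/74411 = (1298/9)*(1/14269485) - 3166630*1/74411 = 1298/128425365 - 3166630/74411 = -406675516984472/9556259835015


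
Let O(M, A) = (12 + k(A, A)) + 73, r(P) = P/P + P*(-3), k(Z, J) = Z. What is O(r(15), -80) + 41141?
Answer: 41146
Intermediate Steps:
r(P) = 1 - 3*P
O(M, A) = 85 + A (O(M, A) = (12 + A) + 73 = 85 + A)
O(r(15), -80) + 41141 = (85 - 80) + 41141 = 5 + 41141 = 41146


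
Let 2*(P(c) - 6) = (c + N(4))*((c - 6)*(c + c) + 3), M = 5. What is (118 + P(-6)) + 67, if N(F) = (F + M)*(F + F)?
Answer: 5042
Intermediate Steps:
N(F) = 2*F*(5 + F) (N(F) = (F + 5)*(F + F) = (5 + F)*(2*F) = 2*F*(5 + F))
P(c) = 6 + (3 + 2*c*(-6 + c))*(72 + c)/2 (P(c) = 6 + ((c + 2*4*(5 + 4))*((c - 6)*(c + c) + 3))/2 = 6 + ((c + 2*4*9)*((-6 + c)*(2*c) + 3))/2 = 6 + ((c + 72)*(2*c*(-6 + c) + 3))/2 = 6 + ((72 + c)*(3 + 2*c*(-6 + c)))/2 = 6 + ((3 + 2*c*(-6 + c))*(72 + c))/2 = 6 + (3 + 2*c*(-6 + c))*(72 + c)/2)
(118 + P(-6)) + 67 = (118 + (114 + (-6)³ + 66*(-6)² - 861/2*(-6))) + 67 = (118 + (114 - 216 + 66*36 + 2583)) + 67 = (118 + (114 - 216 + 2376 + 2583)) + 67 = (118 + 4857) + 67 = 4975 + 67 = 5042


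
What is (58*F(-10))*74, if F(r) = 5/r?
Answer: -2146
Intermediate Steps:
(58*F(-10))*74 = (58*(5/(-10)))*74 = (58*(5*(-1/10)))*74 = (58*(-1/2))*74 = -29*74 = -2146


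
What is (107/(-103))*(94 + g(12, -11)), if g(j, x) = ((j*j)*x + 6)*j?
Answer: 2016094/103 ≈ 19574.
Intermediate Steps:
g(j, x) = j*(6 + x*j²) (g(j, x) = (j²*x + 6)*j = (x*j² + 6)*j = (6 + x*j²)*j = j*(6 + x*j²))
(107/(-103))*(94 + g(12, -11)) = (107/(-103))*(94 + 12*(6 - 11*12²)) = (107*(-1/103))*(94 + 12*(6 - 11*144)) = -107*(94 + 12*(6 - 1584))/103 = -107*(94 + 12*(-1578))/103 = -107*(94 - 18936)/103 = -107/103*(-18842) = 2016094/103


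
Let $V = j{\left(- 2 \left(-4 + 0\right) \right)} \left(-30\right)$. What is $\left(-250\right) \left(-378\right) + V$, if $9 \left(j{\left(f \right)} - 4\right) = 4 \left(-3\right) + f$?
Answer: $\frac{283180}{3} \approx 94393.0$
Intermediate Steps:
$j{\left(f \right)} = \frac{8}{3} + \frac{f}{9}$ ($j{\left(f \right)} = 4 + \frac{4 \left(-3\right) + f}{9} = 4 + \frac{-12 + f}{9} = 4 + \left(- \frac{4}{3} + \frac{f}{9}\right) = \frac{8}{3} + \frac{f}{9}$)
$V = - \frac{320}{3}$ ($V = \left(\frac{8}{3} + \frac{\left(-2\right) \left(-4 + 0\right)}{9}\right) \left(-30\right) = \left(\frac{8}{3} + \frac{\left(-2\right) \left(-4\right)}{9}\right) \left(-30\right) = \left(\frac{8}{3} + \frac{1}{9} \cdot 8\right) \left(-30\right) = \left(\frac{8}{3} + \frac{8}{9}\right) \left(-30\right) = \frac{32}{9} \left(-30\right) = - \frac{320}{3} \approx -106.67$)
$\left(-250\right) \left(-378\right) + V = \left(-250\right) \left(-378\right) - \frac{320}{3} = 94500 - \frac{320}{3} = \frac{283180}{3}$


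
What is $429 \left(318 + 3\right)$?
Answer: $137709$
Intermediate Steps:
$429 \left(318 + 3\right) = 429 \cdot 321 = 137709$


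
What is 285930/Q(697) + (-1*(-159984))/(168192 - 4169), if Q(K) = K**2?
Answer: 124620763446/79683849607 ≈ 1.5639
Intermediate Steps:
285930/Q(697) + (-1*(-159984))/(168192 - 4169) = 285930/(697**2) + (-1*(-159984))/(168192 - 4169) = 285930/485809 + 159984/164023 = 124620763446/79683849607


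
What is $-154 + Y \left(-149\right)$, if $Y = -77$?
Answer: $11319$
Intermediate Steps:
$-154 + Y \left(-149\right) = -154 - -11473 = -154 + 11473 = 11319$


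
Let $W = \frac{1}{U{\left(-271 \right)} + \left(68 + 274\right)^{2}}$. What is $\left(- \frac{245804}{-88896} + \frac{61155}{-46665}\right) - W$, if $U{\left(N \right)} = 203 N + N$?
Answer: $\frac{5384454763}{3701810010} \approx 1.4545$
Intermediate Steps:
$U{\left(N \right)} = 204 N$
$W = \frac{1}{61680}$ ($W = \frac{1}{204 \left(-271\right) + \left(68 + 274\right)^{2}} = \frac{1}{-55284 + 342^{2}} = \frac{1}{-55284 + 116964} = \frac{1}{61680} \approx 1.6213 \cdot 10^{-5}$)
$\left(- \frac{245804}{-88896} + \frac{61155}{-46665}\right) - W = \left(- \frac{245804}{-88896} + \frac{61155}{-46665}\right) - \frac{1}{61680} = \left(\left(-245804\right) \left(- \frac{1}{88896}\right) + 61155 \left(- \frac{1}{46665}\right)\right) - \frac{1}{61680} = \left(\frac{61451}{22224} - \frac{1359}{1037}\right) - \frac{1}{61680} = \frac{33522271}{23046288} - \frac{1}{61680} = \frac{5384454763}{3701810010}$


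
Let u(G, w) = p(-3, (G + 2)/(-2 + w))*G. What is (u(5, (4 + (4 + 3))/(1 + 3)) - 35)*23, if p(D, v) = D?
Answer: -1150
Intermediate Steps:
u(G, w) = -3*G
(u(5, (4 + (4 + 3))/(1 + 3)) - 35)*23 = (-3*5 - 35)*23 = (-15 - 35)*23 = -50*23 = -1150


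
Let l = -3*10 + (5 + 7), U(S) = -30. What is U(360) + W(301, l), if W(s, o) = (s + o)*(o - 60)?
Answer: -22104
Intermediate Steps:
l = -18 (l = -30 + 12 = -18)
W(s, o) = (-60 + o)*(o + s) (W(s, o) = (o + s)*(-60 + o) = (-60 + o)*(o + s))
U(360) + W(301, l) = -30 + ((-18)² - 60*(-18) - 60*301 - 18*301) = -30 + (324 + 1080 - 18060 - 5418) = -30 - 22074 = -22104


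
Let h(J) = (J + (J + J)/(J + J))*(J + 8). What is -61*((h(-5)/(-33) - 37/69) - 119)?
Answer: 5517572/759 ≈ 7269.5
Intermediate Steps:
h(J) = (1 + J)*(8 + J) (h(J) = (J + (2*J)/((2*J)))*(8 + J) = (J + (2*J)*(1/(2*J)))*(8 + J) = (J + 1)*(8 + J) = (1 + J)*(8 + J))
-61*((h(-5)/(-33) - 37/69) - 119) = -61*(((8 + (-5)**2 + 9*(-5))/(-33) - 37/69) - 119) = -61*(((8 + 25 - 45)*(-1/33) - 37*1/69) - 119) = -61*((-12*(-1/33) - 37/69) - 119) = -61*((4/11 - 37/69) - 119) = -61*(-131/759 - 119) = -61*(-90452/759) = 5517572/759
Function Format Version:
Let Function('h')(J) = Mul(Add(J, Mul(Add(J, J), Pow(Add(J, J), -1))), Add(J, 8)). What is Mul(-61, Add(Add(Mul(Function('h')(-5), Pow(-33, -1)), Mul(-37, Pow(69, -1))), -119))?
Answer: Rational(5517572, 759) ≈ 7269.5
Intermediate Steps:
Function('h')(J) = Mul(Add(1, J), Add(8, J)) (Function('h')(J) = Mul(Add(J, Mul(Mul(2, J), Pow(Mul(2, J), -1))), Add(8, J)) = Mul(Add(J, Mul(Mul(2, J), Mul(Rational(1, 2), Pow(J, -1)))), Add(8, J)) = Mul(Add(J, 1), Add(8, J)) = Mul(Add(1, J), Add(8, J)))
Mul(-61, Add(Add(Mul(Function('h')(-5), Pow(-33, -1)), Mul(-37, Pow(69, -1))), -119)) = Mul(-61, Add(Add(Mul(Add(8, Pow(-5, 2), Mul(9, -5)), Pow(-33, -1)), Mul(-37, Pow(69, -1))), -119)) = Mul(-61, Add(Add(Mul(Add(8, 25, -45), Rational(-1, 33)), Mul(-37, Rational(1, 69))), -119)) = Mul(-61, Add(Add(Mul(-12, Rational(-1, 33)), Rational(-37, 69)), -119)) = Mul(-61, Add(Add(Rational(4, 11), Rational(-37, 69)), -119)) = Mul(-61, Add(Rational(-131, 759), -119)) = Mul(-61, Rational(-90452, 759)) = Rational(5517572, 759)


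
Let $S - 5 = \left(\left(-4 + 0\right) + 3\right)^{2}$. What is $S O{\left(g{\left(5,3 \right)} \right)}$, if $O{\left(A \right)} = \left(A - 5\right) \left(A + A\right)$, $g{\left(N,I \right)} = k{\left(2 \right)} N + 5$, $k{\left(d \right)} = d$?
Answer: $1800$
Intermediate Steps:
$g{\left(N,I \right)} = 5 + 2 N$ ($g{\left(N,I \right)} = 2 N + 5 = 5 + 2 N$)
$S = 6$ ($S = 5 + \left(\left(-4 + 0\right) + 3\right)^{2} = 5 + \left(-4 + 3\right)^{2} = 5 + \left(-1\right)^{2} = 5 + 1 = 6$)
$O{\left(A \right)} = 2 A \left(-5 + A\right)$ ($O{\left(A \right)} = \left(-5 + A\right) 2 A = 2 A \left(-5 + A\right)$)
$S O{\left(g{\left(5,3 \right)} \right)} = 6 \cdot 2 \left(5 + 2 \cdot 5\right) \left(-5 + \left(5 + 2 \cdot 5\right)\right) = 6 \cdot 2 \left(5 + 10\right) \left(-5 + \left(5 + 10\right)\right) = 6 \cdot 2 \cdot 15 \left(-5 + 15\right) = 6 \cdot 2 \cdot 15 \cdot 10 = 6 \cdot 300 = 1800$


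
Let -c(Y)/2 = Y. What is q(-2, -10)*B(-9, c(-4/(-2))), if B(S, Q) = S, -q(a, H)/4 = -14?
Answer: -504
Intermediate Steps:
c(Y) = -2*Y
q(a, H) = 56 (q(a, H) = -4*(-14) = 56)
q(-2, -10)*B(-9, c(-4/(-2))) = 56*(-9) = -504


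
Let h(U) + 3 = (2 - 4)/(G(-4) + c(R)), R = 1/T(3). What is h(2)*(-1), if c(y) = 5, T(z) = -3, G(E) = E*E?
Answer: 65/21 ≈ 3.0952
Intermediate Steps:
G(E) = E²
R = -⅓ (R = 1/(-3) = -⅓ ≈ -0.33333)
h(U) = -65/21 (h(U) = -3 + (2 - 4)/((-4)² + 5) = -3 - 2/(16 + 5) = -3 - 2/21 = -65/21)
h(2)*(-1) = -65/21*(-1) = 65/21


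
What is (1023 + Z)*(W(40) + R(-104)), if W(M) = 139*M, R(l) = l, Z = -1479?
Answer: -2487936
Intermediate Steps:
(1023 + Z)*(W(40) + R(-104)) = (1023 - 1479)*(139*40 - 104) = -456*(5560 - 104) = -456*5456 = -2487936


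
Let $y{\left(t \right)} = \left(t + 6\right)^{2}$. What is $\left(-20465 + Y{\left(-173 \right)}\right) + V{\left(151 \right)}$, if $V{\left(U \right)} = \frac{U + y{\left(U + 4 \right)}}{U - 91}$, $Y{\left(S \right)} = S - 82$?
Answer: $- \frac{304282}{15} \approx -20285.0$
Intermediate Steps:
$y{\left(t \right)} = \left(6 + t\right)^{2}$
$Y{\left(S \right)} = -82 + S$
$V{\left(U \right)} = \frac{U + \left(10 + U\right)^{2}}{-91 + U}$ ($V{\left(U \right)} = \frac{U + \left(6 + \left(U + 4\right)\right)^{2}}{U - 91} = \frac{U + \left(6 + \left(4 + U\right)\right)^{2}}{-91 + U} = \frac{U + \left(10 + U\right)^{2}}{-91 + U}$)
$\left(-20465 + Y{\left(-173 \right)}\right) + V{\left(151 \right)} = \left(-20465 - 255\right) + \frac{151 + \left(10 + 151\right)^{2}}{-91 + 151} = \left(-20465 - 255\right) + \frac{151 + 161^{2}}{60} = -20720 + \frac{151 + 25921}{60} = -20720 + \frac{1}{60} \cdot 26072 = -20720 + \frac{6518}{15} = - \frac{304282}{15}$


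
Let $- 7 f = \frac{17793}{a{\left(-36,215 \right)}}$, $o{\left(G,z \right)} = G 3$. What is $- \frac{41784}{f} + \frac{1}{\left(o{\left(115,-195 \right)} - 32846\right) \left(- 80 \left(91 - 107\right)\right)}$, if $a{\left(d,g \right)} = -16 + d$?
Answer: $- \frac{210909836539691}{246737191680} \approx -854.8$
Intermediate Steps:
$o{\left(G,z \right)} = 3 G$
$f = \frac{17793}{364}$ ($f = - \frac{17793 \frac{1}{-16 - 36}}{7} = - \frac{17793 \frac{1}{-52}}{7} = - \frac{17793 \left(- \frac{1}{52}\right)}{7} = \left(- \frac{1}{7}\right) \left(- \frac{17793}{52}\right) = \frac{17793}{364} \approx 48.882$)
$- \frac{41784}{f} + \frac{1}{\left(o{\left(115,-195 \right)} - 32846\right) \left(- 80 \left(91 - 107\right)\right)} = - \frac{41784}{\frac{17793}{364}} + \frac{1}{\left(3 \cdot 115 - 32846\right) \left(- 80 \left(91 - 107\right)\right)} = \left(-41784\right) \frac{364}{17793} + \frac{1}{\left(345 - 32846\right) \left(\left(-80\right) \left(-16\right)\right)} = - \frac{5069792}{5931} + \frac{1}{\left(-32501\right) 1280} = - \frac{5069792}{5931} - \frac{1}{41601280} = - \frac{210909836539691}{246737191680}$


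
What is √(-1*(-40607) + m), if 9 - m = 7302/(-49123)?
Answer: √98009574439610/49123 ≈ 201.53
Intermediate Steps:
m = 449409/49123 (m = 9 - 7302/(-49123) = 9 - 7302*(-1)/49123 = 9 - 1*(-7302/49123) = 9 + 7302/49123 = 449409/49123 ≈ 9.1487)
√(-1*(-40607) + m) = √(-1*(-40607) + 449409/49123) = √(40607 + 449409/49123) = √(1995187070/49123) = √98009574439610/49123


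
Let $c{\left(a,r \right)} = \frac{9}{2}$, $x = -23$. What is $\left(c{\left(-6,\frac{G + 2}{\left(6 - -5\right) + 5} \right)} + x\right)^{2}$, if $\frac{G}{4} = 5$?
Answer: $\frac{1369}{4} \approx 342.25$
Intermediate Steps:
$G = 20$ ($G = 4 \cdot 5 = 20$)
$c{\left(a,r \right)} = \frac{9}{2}$ ($c{\left(a,r \right)} = 9 \cdot \frac{1}{2} = \frac{9}{2}$)
$\left(c{\left(-6,\frac{G + 2}{\left(6 - -5\right) + 5} \right)} + x\right)^{2} = \left(\frac{9}{2} - 23\right)^{2} = \left(- \frac{37}{2}\right)^{2} = \frac{1369}{4}$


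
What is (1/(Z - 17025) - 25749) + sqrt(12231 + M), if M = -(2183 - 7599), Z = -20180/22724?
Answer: -2490548084111/96724070 + sqrt(17647) ≈ -25616.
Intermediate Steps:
Z = -5045/5681 (Z = -20180*1/22724 = -5045/5681 ≈ -0.88805)
M = 5416 (M = -1*(-5416) = 5416)
(1/(Z - 17025) - 25749) + sqrt(12231 + M) = (1/(-5045/5681 - 17025) - 25749) + sqrt(12231 + 5416) = (1/(-96724070/5681) - 25749) + sqrt(17647) = (-5681/96724070 - 25749) + sqrt(17647) = -2490548084111/96724070 + sqrt(17647)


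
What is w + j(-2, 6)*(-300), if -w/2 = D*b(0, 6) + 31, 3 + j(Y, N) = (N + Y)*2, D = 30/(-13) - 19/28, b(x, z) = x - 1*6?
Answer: -145403/91 ≈ -1597.8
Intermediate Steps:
b(x, z) = -6 + x (b(x, z) = x - 6 = -6 + x)
D = -1087/364 (D = 30*(-1/13) - 19*1/28 = -30/13 - 19/28 = -1087/364 ≈ -2.9863)
j(Y, N) = -3 + 2*N + 2*Y (j(Y, N) = -3 + (N + Y)*2 = -3 + (2*N + 2*Y) = -3 + 2*N + 2*Y)
w = -8903/91 (w = -2*(-1087*(-6 + 0)/364 + 31) = -2*(-1087/364*(-6) + 31) = -2*(3261/182 + 31) = -2*8903/182 = -8903/91 ≈ -97.835)
w + j(-2, 6)*(-300) = -8903/91 + (-3 + 2*6 + 2*(-2))*(-300) = -8903/91 + (-3 + 12 - 4)*(-300) = -8903/91 + 5*(-300) = -8903/91 - 1500 = -145403/91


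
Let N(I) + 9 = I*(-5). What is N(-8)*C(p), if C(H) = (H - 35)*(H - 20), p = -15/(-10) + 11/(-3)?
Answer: 919429/36 ≈ 25540.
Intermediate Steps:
N(I) = -9 - 5*I (N(I) = -9 + I*(-5) = -9 - 5*I)
p = -13/6 (p = -15*(-1/10) + 11*(-1/3) = 3/2 - 11/3 = -13/6 ≈ -2.1667)
C(H) = (-35 + H)*(-20 + H)
N(-8)*C(p) = (-9 - 5*(-8))*(700 + (-13/6)**2 - 55*(-13/6)) = (-9 + 40)*(700 + 169/36 + 715/6) = 31*(29659/36) = 919429/36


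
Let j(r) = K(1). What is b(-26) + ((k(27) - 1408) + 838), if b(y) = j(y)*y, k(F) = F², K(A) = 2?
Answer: 107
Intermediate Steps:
j(r) = 2
b(y) = 2*y
b(-26) + ((k(27) - 1408) + 838) = 2*(-26) + ((27² - 1408) + 838) = -52 + ((729 - 1408) + 838) = -52 + (-679 + 838) = -52 + 159 = 107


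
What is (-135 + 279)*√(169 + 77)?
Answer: 144*√246 ≈ 2258.6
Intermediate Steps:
(-135 + 279)*√(169 + 77) = 144*√246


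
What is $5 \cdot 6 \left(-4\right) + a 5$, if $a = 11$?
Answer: $-65$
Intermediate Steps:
$5 \cdot 6 \left(-4\right) + a 5 = 5 \cdot 6 \left(-4\right) + 11 \cdot 5 = 30 \left(-4\right) + 55 = -120 + 55 = -65$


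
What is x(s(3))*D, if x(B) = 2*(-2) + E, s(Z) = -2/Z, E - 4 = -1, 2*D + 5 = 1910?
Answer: -1905/2 ≈ -952.50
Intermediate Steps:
D = 1905/2 (D = -5/2 + (½)*1910 = -5/2 + 955 = 1905/2 ≈ 952.50)
E = 3 (E = 4 - 1 = 3)
x(B) = -1 (x(B) = 2*(-2) + 3 = -4 + 3 = -1)
x(s(3))*D = -1*1905/2 = -1905/2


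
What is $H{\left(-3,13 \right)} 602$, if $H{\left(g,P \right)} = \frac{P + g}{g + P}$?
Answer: $602$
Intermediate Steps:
$H{\left(g,P \right)} = 1$ ($H{\left(g,P \right)} = \frac{P + g}{P + g} = 1$)
$H{\left(-3,13 \right)} 602 = 1 \cdot 602 = 602$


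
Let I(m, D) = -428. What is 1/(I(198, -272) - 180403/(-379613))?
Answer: -379613/162293961 ≈ -0.0023390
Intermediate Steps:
1/(I(198, -272) - 180403/(-379613)) = 1/(-428 - 180403/(-379613)) = 1/(-428 - 180403*(-1/379613)) = 1/(-428 + 180403/379613) = 1/(-162293961/379613) = -379613/162293961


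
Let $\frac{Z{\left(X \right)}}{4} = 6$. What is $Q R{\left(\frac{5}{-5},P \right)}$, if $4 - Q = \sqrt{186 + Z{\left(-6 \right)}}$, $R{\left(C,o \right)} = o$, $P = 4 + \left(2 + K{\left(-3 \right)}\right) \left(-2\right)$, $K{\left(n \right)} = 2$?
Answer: $-16 + 4 \sqrt{210} \approx 41.966$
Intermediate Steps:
$Z{\left(X \right)} = 24$ ($Z{\left(X \right)} = 4 \cdot 6 = 24$)
$P = -4$ ($P = 4 + \left(2 + 2\right) \left(-2\right) = 4 + 4 \left(-2\right) = 4 - 8 = -4$)
$Q = 4 - \sqrt{210}$ ($Q = 4 - \sqrt{186 + 24} = 4 - \sqrt{210} \approx -10.491$)
$Q R{\left(\frac{5}{-5},P \right)} = \left(4 - \sqrt{210}\right) \left(-4\right) = -16 + 4 \sqrt{210}$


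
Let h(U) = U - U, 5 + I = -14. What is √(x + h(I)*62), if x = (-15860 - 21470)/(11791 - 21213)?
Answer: √87930815/4711 ≈ 1.9905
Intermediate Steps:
I = -19 (I = -5 - 14 = -19)
h(U) = 0
x = 18665/4711 (x = -37330/(-9422) = -37330*(-1/9422) = 18665/4711 ≈ 3.9620)
√(x + h(I)*62) = √(18665/4711 + 0*62) = √(18665/4711 + 0) = √(18665/4711) = √87930815/4711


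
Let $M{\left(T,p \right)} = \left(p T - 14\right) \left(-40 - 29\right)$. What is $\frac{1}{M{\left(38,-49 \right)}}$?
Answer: $\frac{1}{129444} \approx 7.7253 \cdot 10^{-6}$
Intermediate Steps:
$M{\left(T,p \right)} = 966 - 69 T p$ ($M{\left(T,p \right)} = \left(T p - 14\right) \left(-69\right) = \left(-14 + T p\right) \left(-69\right) = 966 - 69 T p$)
$\frac{1}{M{\left(38,-49 \right)}} = \frac{1}{966 - 2622 \left(-49\right)} = \frac{1}{966 + 128478} = \frac{1}{129444}$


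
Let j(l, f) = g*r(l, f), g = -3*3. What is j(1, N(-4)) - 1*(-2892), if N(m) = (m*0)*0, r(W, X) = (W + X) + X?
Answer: 2883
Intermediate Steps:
r(W, X) = W + 2*X
N(m) = 0 (N(m) = 0*0 = 0)
g = -9
j(l, f) = -18*f - 9*l (j(l, f) = -9*(l + 2*f) = -18*f - 9*l)
j(1, N(-4)) - 1*(-2892) = (-18*0 - 9*1) - 1*(-2892) = (0 - 9) + 2892 = -9 + 2892 = 2883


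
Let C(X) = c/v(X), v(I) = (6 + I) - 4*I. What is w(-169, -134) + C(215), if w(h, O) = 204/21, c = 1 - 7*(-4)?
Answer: 43249/4473 ≈ 9.6689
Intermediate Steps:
c = 29 (c = 1 + 28 = 29)
w(h, O) = 68/7 (w(h, O) = 204*(1/21) = 68/7)
v(I) = 6 - 3*I
C(X) = 29/(6 - 3*X)
w(-169, -134) + C(215) = 68/7 - 29/(-6 + 3*215) = 68/7 - 29/(-6 + 645) = 68/7 - 29/639 = 43249/4473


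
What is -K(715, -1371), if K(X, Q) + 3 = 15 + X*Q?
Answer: 980253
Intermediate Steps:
K(X, Q) = 12 + Q*X (K(X, Q) = -3 + (15 + X*Q) = -3 + (15 + Q*X) = 12 + Q*X)
-K(715, -1371) = -(12 - 1371*715) = -(12 - 980265) = -1*(-980253) = 980253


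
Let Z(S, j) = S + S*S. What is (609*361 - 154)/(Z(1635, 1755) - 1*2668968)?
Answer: 219695/5892 ≈ 37.287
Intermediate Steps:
Z(S, j) = S + S²
(609*361 - 154)/(Z(1635, 1755) - 1*2668968) = (609*361 - 154)/(1635*(1 + 1635) - 1*2668968) = (219849 - 154)/(1635*1636 - 2668968) = 219695/(2674860 - 2668968) = 219695/5892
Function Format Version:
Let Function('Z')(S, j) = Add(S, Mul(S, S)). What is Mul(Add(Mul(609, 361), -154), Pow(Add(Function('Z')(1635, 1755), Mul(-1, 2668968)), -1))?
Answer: Rational(219695, 5892) ≈ 37.287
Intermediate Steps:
Function('Z')(S, j) = Add(S, Pow(S, 2))
Mul(Add(Mul(609, 361), -154), Pow(Add(Function('Z')(1635, 1755), Mul(-1, 2668968)), -1)) = Mul(Add(Mul(609, 361), -154), Pow(Add(Mul(1635, Add(1, 1635)), Mul(-1, 2668968)), -1)) = Mul(Add(219849, -154), Pow(Add(Mul(1635, 1636), -2668968), -1)) = Mul(219695, Pow(Add(2674860, -2668968), -1)) = Mul(219695, Pow(5892, -1)) = Mul(219695, Rational(1, 5892)) = Rational(219695, 5892)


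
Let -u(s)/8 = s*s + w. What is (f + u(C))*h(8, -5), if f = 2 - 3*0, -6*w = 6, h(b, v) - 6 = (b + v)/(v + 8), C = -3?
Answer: -434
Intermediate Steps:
h(b, v) = 6 + (b + v)/(8 + v) (h(b, v) = 6 + (b + v)/(v + 8) = 6 + (b + v)/(8 + v))
w = -1 (w = -⅙*6 = -1)
f = 2 (f = 2 + 0 = 2)
u(s) = 8 - 8*s² (u(s) = -8*(s*s - 1) = -8*(s² - 1) = -8*(-1 + s²) = 8 - 8*s²)
(f + u(C))*h(8, -5) = (2 + (8 - 8*(-3)²))*((48 + 8 + 7*(-5))/(8 - 5)) = (2 + (8 - 8*9))*((48 + 8 - 35)/3) = (2 + (8 - 72))*((⅓)*21) = (2 - 64)*7 = -62*7 = -434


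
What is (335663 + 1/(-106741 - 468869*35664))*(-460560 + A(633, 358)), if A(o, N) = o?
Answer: -352134234556117795457/2280950560 ≈ -1.5438e+11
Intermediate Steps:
(335663 + 1/(-106741 - 468869*35664))*(-460560 + A(633, 358)) = (335663 + 1/(-106741 - 468869*35664))*(-460560 + 633) = (335663 + (1/35664)/(-575610))*(-459927) = (335663 - 1/575610*1/35664)*(-459927) = (335663 - 1/20528555040)*(-459927) = (6890676370391519/20528555040)*(-459927) = -352134234556117795457/2280950560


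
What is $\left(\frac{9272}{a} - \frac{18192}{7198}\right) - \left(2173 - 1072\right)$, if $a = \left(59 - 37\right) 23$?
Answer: $- \frac{988128571}{910547} \approx -1085.2$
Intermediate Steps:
$a = 506$ ($a = 22 \cdot 23 = 506$)
$\left(\frac{9272}{a} - \frac{18192}{7198}\right) - \left(2173 - 1072\right) = \left(\frac{9272}{506} - \frac{18192}{7198}\right) - \left(2173 - 1072\right) = \left(9272 \cdot \frac{1}{506} - \frac{9096}{3599}\right) - 1101 = \left(\frac{4636}{253} - \frac{9096}{3599}\right) - 1101 = \frac{14383676}{910547} - 1101 = - \frac{988128571}{910547}$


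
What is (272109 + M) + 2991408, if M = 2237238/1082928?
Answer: 589026029169/180488 ≈ 3.2635e+6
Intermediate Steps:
M = 372873/180488 (M = 2237238*(1/1082928) = 372873/180488 ≈ 2.0659)
(272109 + M) + 2991408 = (272109 + 372873/180488) + 2991408 = 49112782065/180488 + 2991408 = 589026029169/180488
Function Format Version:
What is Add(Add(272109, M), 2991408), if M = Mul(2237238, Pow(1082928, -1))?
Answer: Rational(589026029169, 180488) ≈ 3.2635e+6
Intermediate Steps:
M = Rational(372873, 180488) (M = Mul(2237238, Rational(1, 1082928)) = Rational(372873, 180488) ≈ 2.0659)
Add(Add(272109, M), 2991408) = Add(Add(272109, Rational(372873, 180488)), 2991408) = Add(Rational(49112782065, 180488), 2991408) = Rational(589026029169, 180488)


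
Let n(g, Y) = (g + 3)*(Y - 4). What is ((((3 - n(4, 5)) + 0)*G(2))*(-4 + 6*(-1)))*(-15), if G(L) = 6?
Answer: -3600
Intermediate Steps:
n(g, Y) = (-4 + Y)*(3 + g) (n(g, Y) = (3 + g)*(-4 + Y) = (-4 + Y)*(3 + g))
((((3 - n(4, 5)) + 0)*G(2))*(-4 + 6*(-1)))*(-15) = ((((3 - (-12 - 4*4 + 3*5 + 5*4)) + 0)*6)*(-4 + 6*(-1)))*(-15) = ((((3 - (-12 - 16 + 15 + 20)) + 0)*6)*(-4 - 6))*(-15) = ((((3 - 1*7) + 0)*6)*(-10))*(-15) = ((((3 - 7) + 0)*6)*(-10))*(-15) = (((-4 + 0)*6)*(-10))*(-15) = (-4*6*(-10))*(-15) = -24*(-10)*(-15) = 240*(-15) = -3600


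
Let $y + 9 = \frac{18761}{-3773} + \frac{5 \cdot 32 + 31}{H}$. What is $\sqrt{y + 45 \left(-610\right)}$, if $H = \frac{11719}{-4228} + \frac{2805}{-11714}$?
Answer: $\frac{2 i \sqrt{11116989764954285575078023}}{40192126667} \approx 165.91 i$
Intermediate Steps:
$H = - \frac{74567953}{24763396}$ ($H = 11719 \left(- \frac{1}{4228}\right) + 2805 \left(- \frac{1}{11714}\right) = - \frac{11719}{4228} - \frac{2805}{11714} = - \frac{74567953}{24763396} \approx -3.0112$)
$y = - \frac{21776641329882}{281344886669}$ ($y = -9 + \left(\frac{18761}{-3773} + \frac{5 \cdot 32 + 31}{- \frac{74567953}{24763396}}\right) = -9 + \left(18761 \left(- \frac{1}{3773}\right) + \left(160 + 31\right) \left(- \frac{24763396}{74567953}\right)\right) = -9 + \left(- \frac{18761}{3773} + 191 \left(- \frac{24763396}{74567953}\right)\right) = -9 - \frac{19244537349861}{281344886669} = - \frac{21776641329882}{281344886669} \approx -77.402$)
$\sqrt{y + 45 \left(-610\right)} = \sqrt{- \frac{21776641329882}{281344886669} + 45 \left(-610\right)} = \sqrt{- \frac{21776641329882}{281344886669} - 27450} = \sqrt{- \frac{7744693780393932}{281344886669}} = \frac{2 i \sqrt{11116989764954285575078023}}{40192126667}$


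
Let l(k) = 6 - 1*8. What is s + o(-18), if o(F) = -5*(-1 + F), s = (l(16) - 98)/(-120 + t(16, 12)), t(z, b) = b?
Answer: 2590/27 ≈ 95.926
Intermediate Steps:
l(k) = -2 (l(k) = 6 - 8 = -2)
s = 25/27 (s = (-2 - 98)/(-120 + 12) = -100/(-108) = -100*(-1/108) = 25/27 ≈ 0.92593)
o(F) = 5 - 5*F
s + o(-18) = 25/27 + (5 - 5*(-18)) = 25/27 + (5 + 90) = 25/27 + 95 = 2590/27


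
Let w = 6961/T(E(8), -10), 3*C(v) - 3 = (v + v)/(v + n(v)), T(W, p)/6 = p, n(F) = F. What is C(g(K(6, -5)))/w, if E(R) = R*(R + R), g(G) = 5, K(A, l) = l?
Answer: -80/6961 ≈ -0.011493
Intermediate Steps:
E(R) = 2*R² (E(R) = R*(2*R) = 2*R²)
T(W, p) = 6*p
C(v) = 4/3 (C(v) = 1 + ((v + v)/(v + v))/3 = 1 + ((2*v)/((2*v)))/3 = 1 + ((2*v)*(1/(2*v)))/3 = 1 + (⅓)*1 = 1 + ⅓ = 4/3)
w = -6961/60 (w = 6961/((6*(-10))) = 6961/(-60) = 6961*(-1/60) = -6961/60 ≈ -116.02)
C(g(K(6, -5)))/w = 4/(3*(-6961/60)) = (4/3)*(-60/6961) = -80/6961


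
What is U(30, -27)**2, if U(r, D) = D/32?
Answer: 729/1024 ≈ 0.71191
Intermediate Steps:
U(r, D) = D/32 (U(r, D) = D*(1/32) = D/32)
U(30, -27)**2 = ((1/32)*(-27))**2 = (-27/32)**2 = 729/1024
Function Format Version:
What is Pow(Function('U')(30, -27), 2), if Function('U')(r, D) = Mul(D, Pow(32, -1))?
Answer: Rational(729, 1024) ≈ 0.71191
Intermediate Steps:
Function('U')(r, D) = Mul(Rational(1, 32), D) (Function('U')(r, D) = Mul(D, Rational(1, 32)) = Mul(Rational(1, 32), D))
Pow(Function('U')(30, -27), 2) = Pow(Mul(Rational(1, 32), -27), 2) = Pow(Rational(-27, 32), 2) = Rational(729, 1024)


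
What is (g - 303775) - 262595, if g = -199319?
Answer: -765689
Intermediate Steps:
(g - 303775) - 262595 = (-199319 - 303775) - 262595 = -503094 - 262595 = -765689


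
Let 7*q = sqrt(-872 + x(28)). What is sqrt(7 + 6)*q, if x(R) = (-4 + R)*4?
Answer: 2*I*sqrt(2522)/7 ≈ 14.348*I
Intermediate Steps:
x(R) = -16 + 4*R
q = 2*I*sqrt(194)/7 (q = sqrt(-872 + (-16 + 4*28))/7 = sqrt(-872 + (-16 + 112))/7 = sqrt(-872 + 96)/7 = sqrt(-776)/7 = (2*I*sqrt(194))/7 = 2*I*sqrt(194)/7 ≈ 3.9795*I)
sqrt(7 + 6)*q = sqrt(7 + 6)*(2*I*sqrt(194)/7) = sqrt(13)*(2*I*sqrt(194)/7) = 2*I*sqrt(2522)/7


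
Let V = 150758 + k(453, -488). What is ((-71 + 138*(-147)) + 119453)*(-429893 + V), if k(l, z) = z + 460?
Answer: -27663936648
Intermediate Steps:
k(l, z) = 460 + z
V = 150730 (V = 150758 + (460 - 488) = 150758 - 28 = 150730)
((-71 + 138*(-147)) + 119453)*(-429893 + V) = ((-71 + 138*(-147)) + 119453)*(-429893 + 150730) = ((-71 - 20286) + 119453)*(-279163) = (-20357 + 119453)*(-279163) = 99096*(-279163) = -27663936648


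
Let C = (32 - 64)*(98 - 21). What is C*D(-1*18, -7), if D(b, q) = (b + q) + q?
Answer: 78848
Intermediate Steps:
D(b, q) = b + 2*q
C = -2464 (C = -32*77 = -2464)
C*D(-1*18, -7) = -2464*(-1*18 + 2*(-7)) = -2464*(-18 - 14) = -2464*(-32) = 78848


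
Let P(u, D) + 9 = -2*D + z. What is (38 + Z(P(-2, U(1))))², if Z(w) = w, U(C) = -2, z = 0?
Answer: 1089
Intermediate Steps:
P(u, D) = -9 - 2*D (P(u, D) = -9 + (-2*D + 0) = -9 - 2*D)
(38 + Z(P(-2, U(1))))² = (38 + (-9 - 2*(-2)))² = (38 + (-9 + 4))² = (38 - 5)² = 33² = 1089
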